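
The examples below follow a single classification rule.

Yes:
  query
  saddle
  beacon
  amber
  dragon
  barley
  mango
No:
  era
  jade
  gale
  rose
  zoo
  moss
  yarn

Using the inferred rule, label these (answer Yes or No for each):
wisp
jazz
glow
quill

The rule appears to be: length ≥ 5.
No: wisp, since length 4.
No: jazz, since length 4.
No: glow, since length 4.
Yes: quill, since length 5.

No, No, No, Yes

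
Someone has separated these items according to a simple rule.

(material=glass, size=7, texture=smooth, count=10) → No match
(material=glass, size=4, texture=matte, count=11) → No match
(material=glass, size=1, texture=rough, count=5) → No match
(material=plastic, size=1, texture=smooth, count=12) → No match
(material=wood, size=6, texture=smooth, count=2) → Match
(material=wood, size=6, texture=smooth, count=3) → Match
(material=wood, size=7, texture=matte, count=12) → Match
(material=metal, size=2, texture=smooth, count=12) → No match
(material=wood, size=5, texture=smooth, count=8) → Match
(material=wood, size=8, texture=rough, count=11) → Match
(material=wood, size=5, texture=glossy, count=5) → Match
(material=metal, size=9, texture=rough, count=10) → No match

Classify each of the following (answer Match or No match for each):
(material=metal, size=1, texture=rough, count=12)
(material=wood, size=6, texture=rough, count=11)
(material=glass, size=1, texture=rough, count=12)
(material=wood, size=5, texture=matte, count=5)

No match, Match, No match, Match

The common property of the 'Match' items is: material is wood. No 'No match' item has it.
(material=metal, size=1, texture=rough, count=12): material is metal, fails this test → No match.
(material=wood, size=6, texture=rough, count=11): material is wood, matches → Match.
(material=glass, size=1, texture=rough, count=12): material is glass, fails this test → No match.
(material=wood, size=5, texture=matte, count=5): material is wood, matches → Match.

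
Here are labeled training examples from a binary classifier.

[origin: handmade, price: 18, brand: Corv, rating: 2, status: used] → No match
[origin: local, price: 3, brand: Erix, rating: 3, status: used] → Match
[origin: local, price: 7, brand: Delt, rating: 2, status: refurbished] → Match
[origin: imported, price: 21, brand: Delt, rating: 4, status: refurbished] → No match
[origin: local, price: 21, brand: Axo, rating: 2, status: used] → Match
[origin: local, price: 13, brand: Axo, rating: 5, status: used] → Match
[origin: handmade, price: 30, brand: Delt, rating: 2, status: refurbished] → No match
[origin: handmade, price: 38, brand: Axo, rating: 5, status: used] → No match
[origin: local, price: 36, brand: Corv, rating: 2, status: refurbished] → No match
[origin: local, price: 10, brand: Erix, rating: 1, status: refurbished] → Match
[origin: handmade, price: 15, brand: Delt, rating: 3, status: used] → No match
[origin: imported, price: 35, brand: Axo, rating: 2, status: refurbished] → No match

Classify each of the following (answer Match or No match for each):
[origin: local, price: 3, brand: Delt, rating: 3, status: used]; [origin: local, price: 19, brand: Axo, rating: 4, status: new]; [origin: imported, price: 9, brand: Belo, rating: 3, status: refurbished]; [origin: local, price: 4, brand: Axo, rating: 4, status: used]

Match, Match, No match, Match

Rule: origin is local AND price ≤ 21. This holds for each 'Match' example and fails for each 'No match' one.
[origin: local, price: 3, brand: Delt, rating: 3, status: used]: origin is local, price = 3 — fits, so Match. [origin: local, price: 19, brand: Axo, rating: 4, status: new]: origin is local, price = 19 — fits, so Match. [origin: imported, price: 9, brand: Belo, rating: 3, status: refurbished]: origin is imported, price = 9 — fails this test, so No match. [origin: local, price: 4, brand: Axo, rating: 4, status: used]: origin is local, price = 4 — fits, so Match.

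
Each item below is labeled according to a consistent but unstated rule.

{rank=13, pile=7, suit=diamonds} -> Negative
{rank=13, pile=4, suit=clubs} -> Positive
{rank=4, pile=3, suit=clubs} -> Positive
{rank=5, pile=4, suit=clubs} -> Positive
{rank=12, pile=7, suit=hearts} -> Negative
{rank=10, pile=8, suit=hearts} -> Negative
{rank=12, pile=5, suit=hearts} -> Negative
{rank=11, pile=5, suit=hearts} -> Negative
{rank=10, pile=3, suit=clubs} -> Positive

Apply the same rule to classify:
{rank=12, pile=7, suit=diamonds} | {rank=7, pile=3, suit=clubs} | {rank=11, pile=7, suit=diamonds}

Negative, Positive, Negative

All 'Positive' examples share one property — suit is clubs — and every 'Negative' example lacks it.
{rank=12, pile=7, suit=diamonds}: suit is diamonds, does not fit → Negative.
{rank=7, pile=3, suit=clubs}: suit is clubs, matches → Positive.
{rank=11, pile=7, suit=diamonds}: suit is diamonds, does not fit → Negative.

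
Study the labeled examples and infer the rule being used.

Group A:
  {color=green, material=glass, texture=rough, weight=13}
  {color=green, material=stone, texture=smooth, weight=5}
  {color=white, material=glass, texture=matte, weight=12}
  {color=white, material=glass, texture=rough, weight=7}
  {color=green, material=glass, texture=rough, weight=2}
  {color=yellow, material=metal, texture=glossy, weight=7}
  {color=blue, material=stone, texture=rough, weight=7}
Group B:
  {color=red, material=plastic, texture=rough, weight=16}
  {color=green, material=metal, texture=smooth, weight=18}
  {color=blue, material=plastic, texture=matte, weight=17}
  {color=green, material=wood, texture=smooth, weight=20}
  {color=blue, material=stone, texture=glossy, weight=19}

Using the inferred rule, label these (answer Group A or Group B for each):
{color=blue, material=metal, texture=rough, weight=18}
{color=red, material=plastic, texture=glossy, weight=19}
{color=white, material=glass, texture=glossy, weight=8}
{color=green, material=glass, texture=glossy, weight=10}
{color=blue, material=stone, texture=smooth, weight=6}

The pattern is that an item is 'Group A' exactly when: weight ≤ 13.

Group B, Group B, Group A, Group A, Group A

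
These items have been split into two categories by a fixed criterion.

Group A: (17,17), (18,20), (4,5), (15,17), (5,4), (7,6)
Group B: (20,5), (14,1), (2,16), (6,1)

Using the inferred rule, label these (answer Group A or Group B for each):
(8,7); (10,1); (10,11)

Group A, Group B, Group A

The simplest hypothesis consistent with all the labels is: |first − second| ≤ 2.
(8,7): Group A (|8−7| = 1).
(10,1): Group B (|10−1| = 9).
(10,11): Group A (|10−11| = 1).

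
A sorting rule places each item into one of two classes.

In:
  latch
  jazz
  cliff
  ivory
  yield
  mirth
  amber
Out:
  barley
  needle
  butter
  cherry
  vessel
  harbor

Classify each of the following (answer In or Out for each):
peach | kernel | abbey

The simplest hypothesis consistent with all the labels is: length ≤ 5.

In, Out, In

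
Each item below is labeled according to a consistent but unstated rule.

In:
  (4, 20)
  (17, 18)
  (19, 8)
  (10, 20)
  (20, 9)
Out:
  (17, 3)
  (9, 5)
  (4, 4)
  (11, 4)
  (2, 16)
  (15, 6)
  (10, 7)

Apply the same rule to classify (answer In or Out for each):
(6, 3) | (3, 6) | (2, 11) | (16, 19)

A rule that fits every label: sum ≥ 24 — true of each 'In' example, false of each 'Out' one.
Out: (6, 3), since 6+3 = 9.
Out: (3, 6), since 3+6 = 9.
Out: (2, 11), since 2+11 = 13.
In: (16, 19), since 16+19 = 35.

Out, Out, Out, In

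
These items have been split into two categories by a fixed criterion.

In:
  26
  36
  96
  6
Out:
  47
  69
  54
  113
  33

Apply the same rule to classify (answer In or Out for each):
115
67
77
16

Out, Out, Out, In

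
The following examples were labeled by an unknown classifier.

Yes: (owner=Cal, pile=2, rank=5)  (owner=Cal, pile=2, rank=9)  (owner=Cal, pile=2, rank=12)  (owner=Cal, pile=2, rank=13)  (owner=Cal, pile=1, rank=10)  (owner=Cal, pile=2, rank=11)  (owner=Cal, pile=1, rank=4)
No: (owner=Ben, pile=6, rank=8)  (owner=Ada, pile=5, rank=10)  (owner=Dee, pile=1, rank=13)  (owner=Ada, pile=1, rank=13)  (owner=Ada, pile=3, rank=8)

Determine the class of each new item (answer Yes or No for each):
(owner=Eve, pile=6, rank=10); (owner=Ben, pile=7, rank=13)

No, No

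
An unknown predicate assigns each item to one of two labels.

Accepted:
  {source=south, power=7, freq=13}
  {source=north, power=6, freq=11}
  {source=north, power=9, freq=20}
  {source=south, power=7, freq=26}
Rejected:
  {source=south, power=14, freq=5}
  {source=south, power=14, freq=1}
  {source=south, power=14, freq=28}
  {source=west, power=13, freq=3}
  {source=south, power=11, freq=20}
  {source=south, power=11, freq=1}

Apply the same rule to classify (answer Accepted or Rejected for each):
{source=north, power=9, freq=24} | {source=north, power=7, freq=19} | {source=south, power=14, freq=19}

Rule: power ≤ 9. This holds for each 'Accepted' example and fails for each 'Rejected' one.
{source=north, power=9, freq=24}: power = 9, meets the rule → Accepted.
{source=north, power=7, freq=19}: power = 7, meets the rule → Accepted.
{source=south, power=14, freq=19}: power = 14, doesn't match → Rejected.

Accepted, Accepted, Rejected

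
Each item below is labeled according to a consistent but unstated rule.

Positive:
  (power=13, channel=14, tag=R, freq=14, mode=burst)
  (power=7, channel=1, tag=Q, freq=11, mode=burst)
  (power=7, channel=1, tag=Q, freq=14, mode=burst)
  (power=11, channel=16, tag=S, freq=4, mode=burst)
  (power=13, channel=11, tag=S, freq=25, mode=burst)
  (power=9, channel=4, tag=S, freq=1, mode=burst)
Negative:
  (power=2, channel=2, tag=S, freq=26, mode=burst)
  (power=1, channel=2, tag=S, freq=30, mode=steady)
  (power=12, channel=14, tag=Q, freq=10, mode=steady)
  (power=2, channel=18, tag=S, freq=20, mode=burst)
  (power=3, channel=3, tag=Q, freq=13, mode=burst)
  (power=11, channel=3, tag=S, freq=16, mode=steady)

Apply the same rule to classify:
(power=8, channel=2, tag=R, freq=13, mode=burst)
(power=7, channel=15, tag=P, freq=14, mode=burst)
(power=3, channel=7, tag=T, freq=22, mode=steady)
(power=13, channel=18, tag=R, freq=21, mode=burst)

Positive, Positive, Negative, Positive

A rule that fits every label: mode is burst AND power ≥ 7 — true of each 'Positive' example, false of each 'Negative' one.
(power=8, channel=2, tag=R, freq=13, mode=burst): mode is burst, power = 8, matches → Positive. (power=7, channel=15, tag=P, freq=14, mode=burst): mode is burst, power = 7, matches → Positive. (power=3, channel=7, tag=T, freq=22, mode=steady): mode is steady, power = 3, doesn't match → Negative. (power=13, channel=18, tag=R, freq=21, mode=burst): mode is burst, power = 13, matches → Positive.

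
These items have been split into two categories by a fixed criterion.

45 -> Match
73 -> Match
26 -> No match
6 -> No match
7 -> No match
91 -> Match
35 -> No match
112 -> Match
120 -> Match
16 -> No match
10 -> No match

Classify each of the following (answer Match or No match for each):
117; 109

One predicate separates the groups cleanly: at least 45.

Match, Match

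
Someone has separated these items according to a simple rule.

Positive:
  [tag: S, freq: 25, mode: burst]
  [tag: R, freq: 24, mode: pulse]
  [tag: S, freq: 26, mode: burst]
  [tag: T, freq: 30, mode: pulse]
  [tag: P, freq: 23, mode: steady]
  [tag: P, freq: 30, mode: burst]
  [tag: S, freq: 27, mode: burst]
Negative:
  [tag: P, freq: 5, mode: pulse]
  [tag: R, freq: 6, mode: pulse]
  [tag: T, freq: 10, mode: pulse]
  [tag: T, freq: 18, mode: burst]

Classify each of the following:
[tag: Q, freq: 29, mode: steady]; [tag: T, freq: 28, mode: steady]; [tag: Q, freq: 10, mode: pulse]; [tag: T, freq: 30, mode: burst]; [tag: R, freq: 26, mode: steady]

Positive, Positive, Negative, Positive, Positive

The rule appears to be: freq ≥ 23.
[tag: Q, freq: 29, mode: steady] — freq = 29, hence Positive.
[tag: T, freq: 28, mode: steady] — freq = 28, hence Positive.
[tag: Q, freq: 10, mode: pulse] — freq = 10, hence Negative.
[tag: T, freq: 30, mode: burst] — freq = 30, hence Positive.
[tag: R, freq: 26, mode: steady] — freq = 26, hence Positive.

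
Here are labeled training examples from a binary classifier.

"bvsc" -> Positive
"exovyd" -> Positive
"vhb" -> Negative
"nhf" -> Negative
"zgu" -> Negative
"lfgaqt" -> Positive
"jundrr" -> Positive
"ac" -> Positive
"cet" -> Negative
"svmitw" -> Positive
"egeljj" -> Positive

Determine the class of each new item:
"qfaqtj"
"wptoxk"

Positive, Positive

A rule that fits every label: even length — true of each 'Positive' example, false of each 'Negative' one.
"qfaqtj": length 6 — qualifies, so Positive. "wptoxk": length 6 — qualifies, so Positive.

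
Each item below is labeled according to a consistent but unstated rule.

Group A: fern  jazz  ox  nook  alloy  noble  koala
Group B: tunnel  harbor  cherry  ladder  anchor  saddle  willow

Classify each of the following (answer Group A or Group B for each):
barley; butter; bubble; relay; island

Group B, Group B, Group B, Group A, Group B

All 'Group A' examples share one property — length ≤ 5 — and every 'Group B' example lacks it.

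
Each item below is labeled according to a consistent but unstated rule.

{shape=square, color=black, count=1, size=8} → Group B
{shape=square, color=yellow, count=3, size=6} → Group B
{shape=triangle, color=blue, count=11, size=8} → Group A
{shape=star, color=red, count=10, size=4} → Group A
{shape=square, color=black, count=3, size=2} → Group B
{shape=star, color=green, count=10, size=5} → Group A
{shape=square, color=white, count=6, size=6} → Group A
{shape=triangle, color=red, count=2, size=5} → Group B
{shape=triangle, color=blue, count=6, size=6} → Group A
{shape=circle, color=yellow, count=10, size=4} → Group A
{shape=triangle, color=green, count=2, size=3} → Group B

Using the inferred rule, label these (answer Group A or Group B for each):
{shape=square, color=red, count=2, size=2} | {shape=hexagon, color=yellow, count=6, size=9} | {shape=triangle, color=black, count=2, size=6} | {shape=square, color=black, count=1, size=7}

The classifier is using: count ≥ 6.
{shape=square, color=red, count=2, size=2}: count = 2 — doesn't qualify, so Group B. {shape=hexagon, color=yellow, count=6, size=9}: count = 6 — fits, so Group A. {shape=triangle, color=black, count=2, size=6}: count = 2 — doesn't qualify, so Group B. {shape=square, color=black, count=1, size=7}: count = 1 — doesn't qualify, so Group B.

Group B, Group A, Group B, Group B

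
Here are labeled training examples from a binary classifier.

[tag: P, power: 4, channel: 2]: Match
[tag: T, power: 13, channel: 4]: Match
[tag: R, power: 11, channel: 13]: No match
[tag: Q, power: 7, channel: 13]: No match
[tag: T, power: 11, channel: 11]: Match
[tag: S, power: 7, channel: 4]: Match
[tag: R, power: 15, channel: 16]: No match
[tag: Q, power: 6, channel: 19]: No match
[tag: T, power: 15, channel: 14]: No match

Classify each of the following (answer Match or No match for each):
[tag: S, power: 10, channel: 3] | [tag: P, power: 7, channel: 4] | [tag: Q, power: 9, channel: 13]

The distinguishing property — channel ≤ 11 — holds for all the 'Match' cases and none of the 'No match' cases.
[tag: S, power: 10, channel: 3] — channel = 3, hence Match.
[tag: P, power: 7, channel: 4] — channel = 4, hence Match.
[tag: Q, power: 9, channel: 13] — channel = 13, hence No match.

Match, Match, No match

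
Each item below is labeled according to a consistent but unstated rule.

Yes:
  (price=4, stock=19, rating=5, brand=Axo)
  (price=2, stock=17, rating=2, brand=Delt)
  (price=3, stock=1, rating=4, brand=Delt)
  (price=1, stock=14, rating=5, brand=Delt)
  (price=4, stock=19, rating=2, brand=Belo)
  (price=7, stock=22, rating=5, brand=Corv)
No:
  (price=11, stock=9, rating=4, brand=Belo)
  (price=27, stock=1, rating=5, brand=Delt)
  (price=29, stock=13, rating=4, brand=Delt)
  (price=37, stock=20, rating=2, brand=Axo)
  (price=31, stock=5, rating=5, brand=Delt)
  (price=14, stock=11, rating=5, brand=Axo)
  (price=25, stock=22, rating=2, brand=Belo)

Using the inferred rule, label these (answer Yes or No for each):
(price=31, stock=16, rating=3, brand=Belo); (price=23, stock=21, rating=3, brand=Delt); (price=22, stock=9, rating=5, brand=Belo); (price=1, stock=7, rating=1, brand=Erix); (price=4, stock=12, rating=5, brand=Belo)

No, No, No, Yes, Yes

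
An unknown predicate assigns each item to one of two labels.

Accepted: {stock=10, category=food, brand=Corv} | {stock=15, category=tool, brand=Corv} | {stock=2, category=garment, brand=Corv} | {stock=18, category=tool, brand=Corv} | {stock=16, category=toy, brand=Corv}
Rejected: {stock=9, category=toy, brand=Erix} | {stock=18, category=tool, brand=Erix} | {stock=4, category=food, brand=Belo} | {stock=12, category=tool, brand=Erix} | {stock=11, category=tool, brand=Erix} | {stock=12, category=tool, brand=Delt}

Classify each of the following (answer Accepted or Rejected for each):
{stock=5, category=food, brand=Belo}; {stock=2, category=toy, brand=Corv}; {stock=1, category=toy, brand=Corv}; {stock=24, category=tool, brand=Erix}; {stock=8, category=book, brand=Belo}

The pattern is that an item is 'Accepted' exactly when: brand is Corv.
{stock=5, category=food, brand=Belo} → brand is Belo → Rejected.
{stock=2, category=toy, brand=Corv} → brand is Corv → Accepted.
{stock=1, category=toy, brand=Corv} → brand is Corv → Accepted.
{stock=24, category=tool, brand=Erix} → brand is Erix → Rejected.
{stock=8, category=book, brand=Belo} → brand is Belo → Rejected.

Rejected, Accepted, Accepted, Rejected, Rejected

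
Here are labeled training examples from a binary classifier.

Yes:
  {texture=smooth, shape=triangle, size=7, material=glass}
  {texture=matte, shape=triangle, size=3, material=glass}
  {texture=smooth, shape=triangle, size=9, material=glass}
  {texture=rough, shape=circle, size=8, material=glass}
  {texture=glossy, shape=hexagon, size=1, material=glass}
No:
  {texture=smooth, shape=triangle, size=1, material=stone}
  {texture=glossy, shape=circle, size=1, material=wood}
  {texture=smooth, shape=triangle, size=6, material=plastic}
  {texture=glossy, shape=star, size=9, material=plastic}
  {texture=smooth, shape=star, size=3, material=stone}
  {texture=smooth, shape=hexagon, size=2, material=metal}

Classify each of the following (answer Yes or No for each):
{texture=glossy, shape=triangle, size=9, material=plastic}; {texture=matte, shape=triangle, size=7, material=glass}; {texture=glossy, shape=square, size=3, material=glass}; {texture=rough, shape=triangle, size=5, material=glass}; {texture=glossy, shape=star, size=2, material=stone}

The classifier is using: material is glass.

No, Yes, Yes, Yes, No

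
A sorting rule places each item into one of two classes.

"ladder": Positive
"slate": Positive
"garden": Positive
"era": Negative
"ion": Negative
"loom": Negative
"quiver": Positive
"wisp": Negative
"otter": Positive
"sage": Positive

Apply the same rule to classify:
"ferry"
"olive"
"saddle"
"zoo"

Positive, Positive, Positive, Negative

All 'Positive' examples share one property — length ≥ 4 AND contains 'e' — and every 'Negative' example lacks it.
"ferry" — length 5, has 'e', hence Positive.
"olive" — length 5, has 'e', hence Positive.
"saddle" — length 6, has 'e', hence Positive.
"zoo" — length 3, no 'e', hence Negative.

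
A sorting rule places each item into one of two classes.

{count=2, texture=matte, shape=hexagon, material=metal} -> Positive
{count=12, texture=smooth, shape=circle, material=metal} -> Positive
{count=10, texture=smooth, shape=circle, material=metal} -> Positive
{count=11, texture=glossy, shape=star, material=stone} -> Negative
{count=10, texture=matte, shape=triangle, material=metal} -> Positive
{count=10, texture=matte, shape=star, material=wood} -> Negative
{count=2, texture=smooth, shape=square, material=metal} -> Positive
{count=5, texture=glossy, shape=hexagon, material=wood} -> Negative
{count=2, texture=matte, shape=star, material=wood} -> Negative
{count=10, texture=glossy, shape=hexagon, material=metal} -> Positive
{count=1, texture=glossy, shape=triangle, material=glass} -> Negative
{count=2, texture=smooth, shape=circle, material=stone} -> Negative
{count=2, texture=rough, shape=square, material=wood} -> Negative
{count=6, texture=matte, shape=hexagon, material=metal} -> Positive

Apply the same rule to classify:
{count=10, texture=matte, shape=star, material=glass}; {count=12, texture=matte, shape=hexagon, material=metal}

The distinguishing property — material is metal — holds for all the 'Positive' cases and none of the 'Negative' cases.
{count=10, texture=matte, shape=star, material=glass}: Negative (material is glass). {count=12, texture=matte, shape=hexagon, material=metal}: Positive (material is metal).

Negative, Positive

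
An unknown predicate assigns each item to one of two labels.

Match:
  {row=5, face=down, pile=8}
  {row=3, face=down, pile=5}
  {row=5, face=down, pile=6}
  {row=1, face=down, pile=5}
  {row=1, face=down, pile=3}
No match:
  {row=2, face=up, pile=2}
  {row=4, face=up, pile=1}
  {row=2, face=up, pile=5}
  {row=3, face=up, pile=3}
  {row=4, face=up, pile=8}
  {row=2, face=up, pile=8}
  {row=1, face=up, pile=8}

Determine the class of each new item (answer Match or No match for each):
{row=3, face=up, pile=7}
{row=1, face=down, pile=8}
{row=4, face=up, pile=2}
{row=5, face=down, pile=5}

No match, Match, No match, Match

Checking candidate rules against both groups, what survives is: face is down.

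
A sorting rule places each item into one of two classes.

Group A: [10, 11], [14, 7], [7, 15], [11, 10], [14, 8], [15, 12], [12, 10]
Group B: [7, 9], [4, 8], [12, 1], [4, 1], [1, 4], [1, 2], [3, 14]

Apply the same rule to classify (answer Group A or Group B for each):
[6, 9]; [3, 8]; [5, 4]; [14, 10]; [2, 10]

The common property of the 'Group A' items is: sum ≥ 21. No 'Group B' item has it.
Group B: [6, 9], since 6+9 = 15.
Group B: [3, 8], since 3+8 = 11.
Group B: [5, 4], since 5+4 = 9.
Group A: [14, 10], since 14+10 = 24.
Group B: [2, 10], since 2+10 = 12.

Group B, Group B, Group B, Group A, Group B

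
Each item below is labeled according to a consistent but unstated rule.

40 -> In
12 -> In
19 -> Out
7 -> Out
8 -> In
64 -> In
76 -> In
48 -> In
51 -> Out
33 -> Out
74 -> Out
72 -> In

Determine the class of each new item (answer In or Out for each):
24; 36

The distinguishing property — multiple of 4 — holds for all the 'In' cases and none of the 'Out' cases.
24: In (24 = 4·6).
36: In (36 = 4·9).

In, In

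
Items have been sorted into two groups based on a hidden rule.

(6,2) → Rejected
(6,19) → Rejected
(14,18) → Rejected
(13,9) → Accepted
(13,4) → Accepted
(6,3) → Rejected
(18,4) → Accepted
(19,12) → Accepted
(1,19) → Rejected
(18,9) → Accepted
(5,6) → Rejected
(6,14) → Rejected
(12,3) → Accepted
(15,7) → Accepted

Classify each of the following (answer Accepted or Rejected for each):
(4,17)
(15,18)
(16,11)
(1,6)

The simplest hypothesis consistent with all the labels is: first > second AND sum ≥ 11.
(4,17) — 4 < 17, 4+17 = 21, hence Rejected. (15,18) — 15 < 18, 15+18 = 33, hence Rejected. (16,11) — 16 > 11, 16+11 = 27, hence Accepted. (1,6) — 1 < 6, 1+6 = 7, hence Rejected.

Rejected, Rejected, Accepted, Rejected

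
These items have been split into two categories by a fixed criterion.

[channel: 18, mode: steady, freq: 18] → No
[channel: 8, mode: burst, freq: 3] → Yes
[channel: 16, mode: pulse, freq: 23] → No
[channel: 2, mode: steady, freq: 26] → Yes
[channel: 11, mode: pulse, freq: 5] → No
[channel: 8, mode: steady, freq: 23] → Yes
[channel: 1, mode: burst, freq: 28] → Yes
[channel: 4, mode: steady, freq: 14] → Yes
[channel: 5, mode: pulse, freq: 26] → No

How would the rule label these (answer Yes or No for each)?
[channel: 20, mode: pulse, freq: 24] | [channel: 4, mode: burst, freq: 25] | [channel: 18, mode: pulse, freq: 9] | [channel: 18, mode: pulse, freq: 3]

No, Yes, No, No

'Yes' ⟺ channel ≤ 4 OR channel = 8.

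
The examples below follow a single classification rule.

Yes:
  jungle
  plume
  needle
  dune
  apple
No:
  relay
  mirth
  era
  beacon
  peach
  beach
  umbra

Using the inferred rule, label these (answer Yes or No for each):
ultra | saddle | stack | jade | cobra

No, Yes, No, Yes, No

The pattern is that an item is 'Yes' exactly when: ends with 'e'.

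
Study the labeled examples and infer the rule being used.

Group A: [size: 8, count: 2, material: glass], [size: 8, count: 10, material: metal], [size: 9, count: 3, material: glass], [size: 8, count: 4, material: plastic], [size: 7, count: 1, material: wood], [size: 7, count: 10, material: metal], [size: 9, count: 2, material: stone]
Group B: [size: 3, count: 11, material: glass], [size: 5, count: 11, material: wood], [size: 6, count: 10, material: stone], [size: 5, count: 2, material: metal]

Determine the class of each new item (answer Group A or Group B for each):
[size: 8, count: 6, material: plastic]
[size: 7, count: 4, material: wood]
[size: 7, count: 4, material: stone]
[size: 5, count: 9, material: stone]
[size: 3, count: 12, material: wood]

The rule appears to be: size ≥ 7.
[size: 8, count: 6, material: plastic]: Group A (size = 8).
[size: 7, count: 4, material: wood]: Group A (size = 7).
[size: 7, count: 4, material: stone]: Group A (size = 7).
[size: 5, count: 9, material: stone]: Group B (size = 5).
[size: 3, count: 12, material: wood]: Group B (size = 3).

Group A, Group A, Group A, Group B, Group B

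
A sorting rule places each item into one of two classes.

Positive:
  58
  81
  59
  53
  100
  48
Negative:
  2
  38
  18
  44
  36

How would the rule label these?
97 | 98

Positive, Positive

Rule: at least 48. This holds for each 'Positive' example and fails for each 'Negative' one.
97 — 97 ≥ 48, hence Positive.
98 — 98 ≥ 48, hence Positive.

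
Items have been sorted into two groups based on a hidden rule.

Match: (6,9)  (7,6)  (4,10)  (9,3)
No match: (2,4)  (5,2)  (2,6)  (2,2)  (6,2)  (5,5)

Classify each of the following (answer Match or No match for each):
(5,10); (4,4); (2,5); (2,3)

Match, No match, No match, No match

The common property of the 'Match' items is: sum ≥ 12. No 'No match' item has it.
Match: (5,10), since 5+10 = 15.
No match: (4,4), since 4+4 = 8.
No match: (2,5), since 2+5 = 7.
No match: (2,3), since 2+3 = 5.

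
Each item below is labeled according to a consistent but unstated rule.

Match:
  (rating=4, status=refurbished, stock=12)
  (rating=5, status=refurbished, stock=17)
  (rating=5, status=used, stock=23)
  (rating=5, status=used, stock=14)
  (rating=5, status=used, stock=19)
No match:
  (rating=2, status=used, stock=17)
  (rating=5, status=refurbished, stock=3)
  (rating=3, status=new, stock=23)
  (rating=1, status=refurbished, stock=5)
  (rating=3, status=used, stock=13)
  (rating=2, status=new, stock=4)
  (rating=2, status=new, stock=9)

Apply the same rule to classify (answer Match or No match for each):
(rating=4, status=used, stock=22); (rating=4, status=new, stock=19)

The distinguishing property — stock ≥ 4 AND rating ≥ 4 — holds for all the 'Match' cases and none of the 'No match' cases.
(rating=4, status=used, stock=22): stock = 22, rating = 4, checks out → Match. (rating=4, status=new, stock=19): stock = 19, rating = 4, checks out → Match.

Match, Match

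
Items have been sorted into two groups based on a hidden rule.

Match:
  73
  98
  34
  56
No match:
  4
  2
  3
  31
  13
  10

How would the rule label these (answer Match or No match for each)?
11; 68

No match, Match

The pattern is that an item is 'Match' exactly when: at least 34.
11 — 11 < 34, hence No match. 68 — 68 ≥ 34, hence Match.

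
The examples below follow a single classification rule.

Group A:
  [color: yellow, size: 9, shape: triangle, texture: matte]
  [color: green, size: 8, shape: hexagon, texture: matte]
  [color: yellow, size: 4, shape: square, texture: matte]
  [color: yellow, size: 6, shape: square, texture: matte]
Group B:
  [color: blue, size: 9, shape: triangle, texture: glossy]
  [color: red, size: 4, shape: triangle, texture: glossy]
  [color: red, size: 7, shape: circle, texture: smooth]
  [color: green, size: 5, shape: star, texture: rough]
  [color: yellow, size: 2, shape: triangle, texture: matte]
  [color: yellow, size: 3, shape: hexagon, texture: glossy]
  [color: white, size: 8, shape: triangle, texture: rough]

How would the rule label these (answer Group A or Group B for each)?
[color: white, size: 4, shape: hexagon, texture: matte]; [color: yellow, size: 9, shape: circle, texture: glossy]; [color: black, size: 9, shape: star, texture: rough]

Group A, Group B, Group B

The pattern is that an item is 'Group A' exactly when: texture is matte AND size ≥ 3.
[color: white, size: 4, shape: hexagon, texture: matte] — texture is matte, size = 4, hence Group A. [color: yellow, size: 9, shape: circle, texture: glossy] — texture is glossy, size = 9, hence Group B. [color: black, size: 9, shape: star, texture: rough] — texture is rough, size = 9, hence Group B.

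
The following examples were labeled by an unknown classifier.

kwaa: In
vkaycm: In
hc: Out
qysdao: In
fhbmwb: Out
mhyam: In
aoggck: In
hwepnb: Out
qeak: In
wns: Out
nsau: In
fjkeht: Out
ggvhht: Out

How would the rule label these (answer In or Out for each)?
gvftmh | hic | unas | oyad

Out, Out, In, In

Checking candidate rules against both groups, what survives is: contains 'a'.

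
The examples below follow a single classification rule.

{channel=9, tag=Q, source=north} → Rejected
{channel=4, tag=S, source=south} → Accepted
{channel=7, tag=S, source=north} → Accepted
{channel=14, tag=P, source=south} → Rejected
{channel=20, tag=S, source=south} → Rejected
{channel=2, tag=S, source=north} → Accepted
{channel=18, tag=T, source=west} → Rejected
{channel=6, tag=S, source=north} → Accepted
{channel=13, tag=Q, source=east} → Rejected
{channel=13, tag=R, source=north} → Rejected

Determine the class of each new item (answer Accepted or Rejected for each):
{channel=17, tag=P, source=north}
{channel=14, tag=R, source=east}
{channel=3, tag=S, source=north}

The distinguishing property — channel ≤ 7 — holds for all the 'Accepted' cases and none of the 'Rejected' cases.
{channel=17, tag=P, source=north} → channel = 17 → Rejected.
{channel=14, tag=R, source=east} → channel = 14 → Rejected.
{channel=3, tag=S, source=north} → channel = 3 → Accepted.

Rejected, Rejected, Accepted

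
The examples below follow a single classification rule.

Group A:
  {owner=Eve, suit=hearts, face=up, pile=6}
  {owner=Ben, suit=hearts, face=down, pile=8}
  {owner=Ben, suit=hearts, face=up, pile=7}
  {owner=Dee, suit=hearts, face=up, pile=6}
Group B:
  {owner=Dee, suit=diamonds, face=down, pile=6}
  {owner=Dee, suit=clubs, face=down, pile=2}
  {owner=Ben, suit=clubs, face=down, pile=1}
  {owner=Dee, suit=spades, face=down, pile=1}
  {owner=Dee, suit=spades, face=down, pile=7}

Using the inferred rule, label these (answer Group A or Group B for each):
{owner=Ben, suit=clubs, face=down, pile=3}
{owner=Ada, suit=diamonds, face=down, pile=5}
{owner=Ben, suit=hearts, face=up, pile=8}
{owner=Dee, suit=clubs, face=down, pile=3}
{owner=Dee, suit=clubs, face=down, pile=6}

Group B, Group B, Group A, Group B, Group B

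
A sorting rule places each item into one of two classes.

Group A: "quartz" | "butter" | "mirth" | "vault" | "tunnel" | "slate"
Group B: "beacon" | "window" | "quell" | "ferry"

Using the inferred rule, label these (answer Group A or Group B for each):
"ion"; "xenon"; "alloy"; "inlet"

Group B, Group B, Group B, Group A

The classifier is using: contains 't'.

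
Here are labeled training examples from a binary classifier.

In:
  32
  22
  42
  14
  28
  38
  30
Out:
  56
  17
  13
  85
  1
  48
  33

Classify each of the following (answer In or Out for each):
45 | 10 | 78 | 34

Out, In, Out, In

Every 'In' example satisfies: even AND at most 42. None of the 'Out' examples do.
45: Out (45 is odd, 45 > 42). 10: In (10 is even, 10 ≤ 42). 78: Out (78 is even, 78 > 42). 34: In (34 is even, 34 ≤ 42).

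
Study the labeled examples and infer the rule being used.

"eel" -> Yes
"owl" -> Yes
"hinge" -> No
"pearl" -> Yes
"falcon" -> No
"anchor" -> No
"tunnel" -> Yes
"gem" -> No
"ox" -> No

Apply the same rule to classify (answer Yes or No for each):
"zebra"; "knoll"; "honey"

No, Yes, No

Every 'Yes' example satisfies: ends with 'l'. None of the 'No' examples do.
No: "zebra", since ends with 'a'. Yes: "knoll", since ends with 'l'. No: "honey", since ends with 'y'.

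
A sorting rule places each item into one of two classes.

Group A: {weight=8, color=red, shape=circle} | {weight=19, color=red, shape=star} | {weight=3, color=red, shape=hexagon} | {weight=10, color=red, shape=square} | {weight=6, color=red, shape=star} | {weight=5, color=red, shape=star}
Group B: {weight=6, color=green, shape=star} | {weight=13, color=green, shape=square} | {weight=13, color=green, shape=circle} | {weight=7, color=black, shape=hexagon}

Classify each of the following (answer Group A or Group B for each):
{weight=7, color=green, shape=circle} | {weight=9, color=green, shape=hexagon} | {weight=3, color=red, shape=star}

Group B, Group B, Group A

The rule appears to be: color is red.
{weight=7, color=green, shape=circle}: color is green, doesn't qualify → Group B. {weight=9, color=green, shape=hexagon}: color is green, doesn't qualify → Group B. {weight=3, color=red, shape=star}: color is red, qualifies → Group A.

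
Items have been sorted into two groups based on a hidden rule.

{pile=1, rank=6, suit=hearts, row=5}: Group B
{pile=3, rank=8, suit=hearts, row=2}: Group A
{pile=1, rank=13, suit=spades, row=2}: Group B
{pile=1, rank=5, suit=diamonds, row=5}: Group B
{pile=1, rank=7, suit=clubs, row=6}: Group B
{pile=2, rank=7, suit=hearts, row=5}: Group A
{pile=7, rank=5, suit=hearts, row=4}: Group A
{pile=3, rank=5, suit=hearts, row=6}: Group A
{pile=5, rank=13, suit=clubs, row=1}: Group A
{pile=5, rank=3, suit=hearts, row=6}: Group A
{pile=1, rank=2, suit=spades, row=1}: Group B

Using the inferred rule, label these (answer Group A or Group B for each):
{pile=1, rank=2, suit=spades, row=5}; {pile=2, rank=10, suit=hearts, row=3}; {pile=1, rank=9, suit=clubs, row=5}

The distinguishing property — pile ≥ 2 — holds for all the 'Group A' cases and none of the 'Group B' cases.
{pile=1, rank=2, suit=spades, row=5}: pile = 1 — doesn't qualify, so Group B.
{pile=2, rank=10, suit=hearts, row=3}: pile = 2 — has this property, so Group A.
{pile=1, rank=9, suit=clubs, row=5}: pile = 1 — doesn't qualify, so Group B.

Group B, Group A, Group B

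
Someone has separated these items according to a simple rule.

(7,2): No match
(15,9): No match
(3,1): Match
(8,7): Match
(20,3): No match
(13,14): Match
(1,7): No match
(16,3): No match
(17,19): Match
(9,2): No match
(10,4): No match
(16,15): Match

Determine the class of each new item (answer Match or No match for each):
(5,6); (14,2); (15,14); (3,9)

Match, No match, Match, No match

The rule appears to be: |first − second| ≤ 2.
Match: (5,6), since |5−6| = 1. No match: (14,2), since |14−2| = 12. Match: (15,14), since |15−14| = 1. No match: (3,9), since |3−9| = 6.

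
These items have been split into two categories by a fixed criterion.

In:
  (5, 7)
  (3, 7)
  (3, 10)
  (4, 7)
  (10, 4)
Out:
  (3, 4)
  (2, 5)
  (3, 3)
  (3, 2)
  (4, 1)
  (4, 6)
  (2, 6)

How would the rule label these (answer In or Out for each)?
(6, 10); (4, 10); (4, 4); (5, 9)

The simplest hypothesis consistent with all the labels is: max ≥ 7.
(6, 10) — max 10, hence In.
(4, 10) — max 10, hence In.
(4, 4) — max 4, hence Out.
(5, 9) — max 9, hence In.

In, In, Out, In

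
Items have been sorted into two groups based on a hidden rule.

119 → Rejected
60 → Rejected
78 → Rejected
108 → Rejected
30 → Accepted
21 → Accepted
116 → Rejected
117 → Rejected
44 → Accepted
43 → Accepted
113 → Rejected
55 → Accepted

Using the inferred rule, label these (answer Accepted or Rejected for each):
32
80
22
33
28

The pattern is that an item is 'Accepted' exactly when: at most 55.
32: 32 ≤ 55 — has this property, so Accepted. 80: 80 > 55 — doesn't qualify, so Rejected. 22: 22 ≤ 55 — has this property, so Accepted. 33: 33 ≤ 55 — has this property, so Accepted. 28: 28 ≤ 55 — has this property, so Accepted.

Accepted, Rejected, Accepted, Accepted, Accepted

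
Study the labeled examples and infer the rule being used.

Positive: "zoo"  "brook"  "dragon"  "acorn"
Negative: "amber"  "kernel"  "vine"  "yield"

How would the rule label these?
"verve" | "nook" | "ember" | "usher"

Negative, Positive, Negative, Negative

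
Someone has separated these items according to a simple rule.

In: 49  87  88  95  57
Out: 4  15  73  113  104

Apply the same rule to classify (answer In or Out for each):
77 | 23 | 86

In, Out, In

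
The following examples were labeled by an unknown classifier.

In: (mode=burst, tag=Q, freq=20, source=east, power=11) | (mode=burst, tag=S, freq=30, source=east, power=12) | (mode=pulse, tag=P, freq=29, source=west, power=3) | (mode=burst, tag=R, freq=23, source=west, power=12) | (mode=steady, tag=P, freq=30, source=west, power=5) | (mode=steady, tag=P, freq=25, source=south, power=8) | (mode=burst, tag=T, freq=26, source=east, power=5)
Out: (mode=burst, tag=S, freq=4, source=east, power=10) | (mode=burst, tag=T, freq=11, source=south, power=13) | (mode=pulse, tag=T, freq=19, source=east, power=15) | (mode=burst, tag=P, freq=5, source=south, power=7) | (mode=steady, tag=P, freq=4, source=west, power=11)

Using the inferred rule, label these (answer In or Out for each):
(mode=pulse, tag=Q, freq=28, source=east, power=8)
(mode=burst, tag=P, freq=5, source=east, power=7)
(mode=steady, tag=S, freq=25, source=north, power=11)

In, Out, In

The pattern is that an item is 'In' exactly when: freq ≥ 20.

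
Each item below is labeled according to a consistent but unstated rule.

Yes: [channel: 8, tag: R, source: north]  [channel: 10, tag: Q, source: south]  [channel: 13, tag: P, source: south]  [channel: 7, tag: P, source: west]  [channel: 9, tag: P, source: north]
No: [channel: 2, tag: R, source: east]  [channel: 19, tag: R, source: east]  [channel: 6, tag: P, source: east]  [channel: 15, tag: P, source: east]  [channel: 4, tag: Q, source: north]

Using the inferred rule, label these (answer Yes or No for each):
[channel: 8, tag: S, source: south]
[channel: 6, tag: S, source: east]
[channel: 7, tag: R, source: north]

The common property of the 'Yes' items is: channel ≥ 7 AND channel ≤ 13. No 'No' item has it.
[channel: 8, tag: S, source: south]: channel = 8 — fits, so Yes.
[channel: 6, tag: S, source: east]: channel = 6 — fails the rule, so No.
[channel: 7, tag: R, source: north]: channel = 7 — fits, so Yes.

Yes, No, Yes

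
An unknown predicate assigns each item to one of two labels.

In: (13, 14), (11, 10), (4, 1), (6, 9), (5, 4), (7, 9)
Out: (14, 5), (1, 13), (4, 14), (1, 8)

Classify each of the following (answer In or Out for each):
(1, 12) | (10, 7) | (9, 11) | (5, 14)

'In' ⟺ |first − second| ≤ 3.
(1, 12) → |1−12| = 11 → Out.
(10, 7) → |10−7| = 3 → In.
(9, 11) → |9−11| = 2 → In.
(5, 14) → |5−14| = 9 → Out.

Out, In, In, Out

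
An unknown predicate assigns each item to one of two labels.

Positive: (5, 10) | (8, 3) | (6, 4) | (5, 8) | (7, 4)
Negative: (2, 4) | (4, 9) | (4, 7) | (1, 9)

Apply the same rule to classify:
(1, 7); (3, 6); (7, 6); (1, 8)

The pattern is that an item is 'Positive' exactly when: first ≥ 5.

Negative, Negative, Positive, Negative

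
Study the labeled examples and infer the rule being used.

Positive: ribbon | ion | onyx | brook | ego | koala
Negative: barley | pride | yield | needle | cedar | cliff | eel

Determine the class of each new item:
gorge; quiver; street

Looking at the examples, the only property every 'Positive' case has and every 'Negative' case lacks is: contains 'o'.
gorge: has 'o', has this property → Positive.
quiver: no 'o', doesn't match → Negative.
street: no 'o', doesn't match → Negative.

Positive, Negative, Negative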